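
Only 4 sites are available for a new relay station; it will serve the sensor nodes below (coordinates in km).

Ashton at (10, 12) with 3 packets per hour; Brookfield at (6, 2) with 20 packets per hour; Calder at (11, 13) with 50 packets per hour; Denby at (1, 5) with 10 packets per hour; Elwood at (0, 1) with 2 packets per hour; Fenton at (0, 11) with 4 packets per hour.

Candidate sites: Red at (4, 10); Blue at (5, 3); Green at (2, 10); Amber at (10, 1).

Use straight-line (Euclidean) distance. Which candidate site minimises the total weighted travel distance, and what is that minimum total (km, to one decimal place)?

Red, total 659.2 km

Total weighted distance at each candidate:
  Red (4, 10): total = 659.2
  Blue (5, 3): total = 735.5
  Green (2, 10): total = 756.3
  Amber (10, 1): total = 892.6
Minimum is at Red with total 659.2 km.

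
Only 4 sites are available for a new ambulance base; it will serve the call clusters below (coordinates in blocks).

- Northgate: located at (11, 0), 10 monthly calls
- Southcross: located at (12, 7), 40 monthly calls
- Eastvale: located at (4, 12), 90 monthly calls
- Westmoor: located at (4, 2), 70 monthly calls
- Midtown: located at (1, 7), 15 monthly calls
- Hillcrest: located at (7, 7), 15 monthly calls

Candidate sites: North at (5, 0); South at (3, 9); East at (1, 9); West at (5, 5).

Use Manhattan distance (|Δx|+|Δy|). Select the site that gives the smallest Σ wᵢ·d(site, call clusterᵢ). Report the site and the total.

West, total 1620 blocks

Total weighted distance at each candidate:
  North (5, 0): total = 2300
  South (3, 9): total = 1680
  East (1, 9): total = 2100
  West (5, 5): total = 1620
Minimum is at West with total 1620 blocks.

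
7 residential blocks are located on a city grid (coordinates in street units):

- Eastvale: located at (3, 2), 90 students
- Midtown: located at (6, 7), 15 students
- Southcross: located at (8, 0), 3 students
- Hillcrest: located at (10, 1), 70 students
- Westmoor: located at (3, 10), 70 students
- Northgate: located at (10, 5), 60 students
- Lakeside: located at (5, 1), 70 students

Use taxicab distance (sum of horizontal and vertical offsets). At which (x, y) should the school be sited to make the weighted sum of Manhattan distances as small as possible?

(5, 2)

Manhattan distance separates: Σwᵢ(|x−xᵢ|+|y−yᵢ|) = Σwᵢ|x−xᵢ| + Σwᵢ|y−yᵢ|, so x and y are optimised independently as 1-D weighted medians.
Total weight W = 378; half = 189.
x-coordinate, sorted with cumulative weight:
  x=3 (Eastvale, w=90) cum 90
  x=3 (Westmoor, w=70) cum 160
  x=5 (Lakeside, w=70) cum 230  ← median
  x=6 (Midtown, w=15) cum 245
  x=8 (Southcross, w=3) cum 248
  x=10 (Hillcrest, w=70) cum 318
  x=10 (Northgate, w=60) cum 378
⇒ x* = 5
y-coordinate, sorted with cumulative weight:
  y=0 (Southcross, w=3) cum 3
  y=1 (Hillcrest, w=70) cum 73
  y=1 (Lakeside, w=70) cum 143
  y=2 (Eastvale, w=90) cum 233  ← median
  y=5 (Northgate, w=60) cum 293
  y=7 (Midtown, w=15) cum 308
  y=10 (Westmoor, w=70) cum 378
⇒ y* = 2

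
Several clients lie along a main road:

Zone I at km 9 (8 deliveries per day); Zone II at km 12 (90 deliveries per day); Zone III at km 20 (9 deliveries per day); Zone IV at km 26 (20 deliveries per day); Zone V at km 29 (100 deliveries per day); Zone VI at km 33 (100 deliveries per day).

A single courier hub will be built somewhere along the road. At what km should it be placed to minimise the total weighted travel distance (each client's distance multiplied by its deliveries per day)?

x = 29

For a sum of weighted absolute distances on a line, the optimum is the weighted median (not the mean). Total weight W = 327; half-weight = 163.5.
Sort by position and accumulate weight:
  km 9 (Zone I, w=8) → cum 8
  km 12 (Zone II, w=90) → cum 98
  km 20 (Zone III, w=9) → cum 107
  km 26 (Zone IV, w=20) → cum 127
  km 29 (Zone V, w=100) → cum 227  ≥ 163.5 → median here
  km 33 (Zone VI, w=100) → cum 327
Optimal location: km 29.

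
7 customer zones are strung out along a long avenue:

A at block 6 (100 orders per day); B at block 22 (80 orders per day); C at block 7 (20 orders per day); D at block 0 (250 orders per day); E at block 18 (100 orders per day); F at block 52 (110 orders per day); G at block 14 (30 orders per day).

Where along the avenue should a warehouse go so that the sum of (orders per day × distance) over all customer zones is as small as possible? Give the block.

For a sum of weighted absolute distances on a line, the optimum is the weighted median (not the mean). Total weight W = 690; half-weight = 345.
Sort by position and accumulate weight:
  block 0 (D, w=250) → cum 250
  block 6 (A, w=100) → cum 350  ≥ 345 → median here
  block 7 (C, w=20) → cum 370
  block 14 (G, w=30) → cum 400
  block 18 (E, w=100) → cum 500
  block 22 (B, w=80) → cum 580
  block 52 (F, w=110) → cum 690
Optimal location: block 6.

x = 6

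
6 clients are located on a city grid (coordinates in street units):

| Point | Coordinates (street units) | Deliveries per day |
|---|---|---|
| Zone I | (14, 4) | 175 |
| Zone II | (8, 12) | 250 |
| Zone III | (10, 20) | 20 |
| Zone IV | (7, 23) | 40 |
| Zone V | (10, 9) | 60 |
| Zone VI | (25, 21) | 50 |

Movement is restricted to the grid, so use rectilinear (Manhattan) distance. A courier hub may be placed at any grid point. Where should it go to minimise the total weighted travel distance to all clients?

Manhattan distance separates: Σwᵢ(|x−xᵢ|+|y−yᵢ|) = Σwᵢ|x−xᵢ| + Σwᵢ|y−yᵢ|, so x and y are optimised independently as 1-D weighted medians.
Total weight W = 595; half = 297.5.
x-coordinate, sorted with cumulative weight:
  x=7 (Zone IV, w=40) cum 40
  x=8 (Zone II, w=250) cum 290
  x=10 (Zone III, w=20) cum 310  ← median
  x=10 (Zone V, w=60) cum 370
  x=14 (Zone I, w=175) cum 545
  x=25 (Zone VI, w=50) cum 595
⇒ x* = 10
y-coordinate, sorted with cumulative weight:
  y=4 (Zone I, w=175) cum 175
  y=9 (Zone V, w=60) cum 235
  y=12 (Zone II, w=250) cum 485  ← median
  y=20 (Zone III, w=20) cum 505
  y=21 (Zone VI, w=50) cum 555
  y=23 (Zone IV, w=40) cum 595
⇒ y* = 12

(10, 12)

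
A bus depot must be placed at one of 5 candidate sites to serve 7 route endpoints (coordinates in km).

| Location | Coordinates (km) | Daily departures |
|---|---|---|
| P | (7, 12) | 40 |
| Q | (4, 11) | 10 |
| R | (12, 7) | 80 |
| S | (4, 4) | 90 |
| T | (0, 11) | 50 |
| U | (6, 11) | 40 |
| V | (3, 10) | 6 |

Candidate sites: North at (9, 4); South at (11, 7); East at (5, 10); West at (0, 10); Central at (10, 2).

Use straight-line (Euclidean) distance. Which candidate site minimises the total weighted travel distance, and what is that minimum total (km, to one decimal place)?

Total weighted distance at each candidate:
  North (9, 4): total = 2130.9
  South (11, 7): total = 1994.8
  East (5, 10): total = 1607.5
  West (0, 10): total = 2282.3
  Central (10, 2): total = 2656.2
Minimum is at East with total 1607.5 km.

East, total 1607.5 km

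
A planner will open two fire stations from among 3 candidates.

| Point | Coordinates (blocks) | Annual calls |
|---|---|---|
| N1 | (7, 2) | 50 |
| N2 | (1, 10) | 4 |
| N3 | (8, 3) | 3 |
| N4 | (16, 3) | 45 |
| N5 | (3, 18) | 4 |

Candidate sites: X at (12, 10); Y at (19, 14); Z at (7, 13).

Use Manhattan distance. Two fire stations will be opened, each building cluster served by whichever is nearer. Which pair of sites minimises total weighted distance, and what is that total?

Evaluate every pair (each demand assigned to the nearer of the two):
  {X, Z}: total = 1150
  {Y, Z}: total = 1285
  {X, Y}: total = 1290
Best pair: {X, Z} with total 1150.

{X, Z}, total 1150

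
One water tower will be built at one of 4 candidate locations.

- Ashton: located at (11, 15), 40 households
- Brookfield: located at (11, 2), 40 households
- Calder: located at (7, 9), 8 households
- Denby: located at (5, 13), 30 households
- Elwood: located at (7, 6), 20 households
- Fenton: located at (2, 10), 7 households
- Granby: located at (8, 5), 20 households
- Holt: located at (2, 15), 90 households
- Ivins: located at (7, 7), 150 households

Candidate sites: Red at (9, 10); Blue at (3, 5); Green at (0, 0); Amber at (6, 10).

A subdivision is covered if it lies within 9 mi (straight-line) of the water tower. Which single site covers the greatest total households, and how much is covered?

Coverage radius r = 9 mi; a point is covered iff (Δx)²+(Δy)² ≤ 9² = 81.
  Red (9, 10): covers {Ashton, Brookfield, Calder, Denby, Elwood, Fenton, Granby, Holt, Ivins} → 405
  Blue (3, 5): covers {Brookfield, Calder, Denby, Elwood, Fenton, Granby, Ivins} → 275
  Green (0, 0): covers {none} → 0
  Amber (6, 10): covers {Ashton, Calder, Denby, Elwood, Fenton, Granby, Holt, Ivins} → 365
Maximum coverage at Red: 405 households.

Red, covering 405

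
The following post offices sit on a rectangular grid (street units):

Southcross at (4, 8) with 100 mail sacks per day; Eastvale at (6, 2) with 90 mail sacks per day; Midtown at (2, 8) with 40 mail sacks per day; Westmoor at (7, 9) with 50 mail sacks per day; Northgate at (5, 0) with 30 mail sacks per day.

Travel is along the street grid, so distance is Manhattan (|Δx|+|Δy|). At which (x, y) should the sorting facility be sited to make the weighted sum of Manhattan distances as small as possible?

Manhattan distance separates: Σwᵢ(|x−xᵢ|+|y−yᵢ|) = Σwᵢ|x−xᵢ| + Σwᵢ|y−yᵢ|, so x and y are optimised independently as 1-D weighted medians.
Total weight W = 310; half = 155.
x-coordinate, sorted with cumulative weight:
  x=2 (Midtown, w=40) cum 40
  x=4 (Southcross, w=100) cum 140
  x=5 (Northgate, w=30) cum 170  ← median
  x=6 (Eastvale, w=90) cum 260
  x=7 (Westmoor, w=50) cum 310
⇒ x* = 5
y-coordinate, sorted with cumulative weight:
  y=0 (Northgate, w=30) cum 30
  y=2 (Eastvale, w=90) cum 120
  y=8 (Southcross, w=100) cum 220  ← median
  y=8 (Midtown, w=40) cum 260
  y=9 (Westmoor, w=50) cum 310
⇒ y* = 8

(5, 8)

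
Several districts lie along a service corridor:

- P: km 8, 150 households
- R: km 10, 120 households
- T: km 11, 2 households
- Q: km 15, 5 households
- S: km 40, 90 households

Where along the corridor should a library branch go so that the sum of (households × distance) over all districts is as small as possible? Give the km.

x = 10

For a sum of weighted absolute distances on a line, the optimum is the weighted median (not the mean). Total weight W = 367; half-weight = 183.5.
Sort by position and accumulate weight:
  km 8 (P, w=150) → cum 150
  km 10 (R, w=120) → cum 270  ≥ 183.5 → median here
  km 11 (T, w=2) → cum 272
  km 15 (Q, w=5) → cum 277
  km 40 (S, w=90) → cum 367
Optimal location: km 10.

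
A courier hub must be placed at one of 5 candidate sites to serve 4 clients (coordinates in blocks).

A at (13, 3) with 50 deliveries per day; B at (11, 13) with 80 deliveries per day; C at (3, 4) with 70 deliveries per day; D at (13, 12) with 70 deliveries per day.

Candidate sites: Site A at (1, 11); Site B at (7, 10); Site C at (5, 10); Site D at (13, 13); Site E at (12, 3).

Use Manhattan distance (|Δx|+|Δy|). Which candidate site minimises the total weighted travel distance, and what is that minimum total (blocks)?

Total weighted distance at each candidate:
  Site A (1, 11): total = 3500
  Site B (7, 10): total = 2470
  Site C (5, 10): total = 2730
  Site D (13, 13): total = 2060
  Site E (12, 3): total = 2330
Minimum is at Site D with total 2060 blocks.

Site D, total 2060 blocks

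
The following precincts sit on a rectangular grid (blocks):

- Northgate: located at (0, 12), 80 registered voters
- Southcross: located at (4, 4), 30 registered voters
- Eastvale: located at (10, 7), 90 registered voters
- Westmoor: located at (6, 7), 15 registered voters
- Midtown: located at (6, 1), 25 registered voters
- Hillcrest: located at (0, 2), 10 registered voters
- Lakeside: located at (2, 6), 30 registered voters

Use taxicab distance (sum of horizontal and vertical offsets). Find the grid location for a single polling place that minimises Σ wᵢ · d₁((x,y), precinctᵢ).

Manhattan distance separates: Σwᵢ(|x−xᵢ|+|y−yᵢ|) = Σwᵢ|x−xᵢ| + Σwᵢ|y−yᵢ|, so x and y are optimised independently as 1-D weighted medians.
Total weight W = 280; half = 140.
x-coordinate, sorted with cumulative weight:
  x=0 (Northgate, w=80) cum 80
  x=0 (Hillcrest, w=10) cum 90
  x=2 (Lakeside, w=30) cum 120
  x=4 (Southcross, w=30) cum 150  ← median
  x=6 (Westmoor, w=15) cum 165
  x=6 (Midtown, w=25) cum 190
  x=10 (Eastvale, w=90) cum 280
⇒ x* = 4
y-coordinate, sorted with cumulative weight:
  y=1 (Midtown, w=25) cum 25
  y=2 (Hillcrest, w=10) cum 35
  y=4 (Southcross, w=30) cum 65
  y=6 (Lakeside, w=30) cum 95
  y=7 (Eastvale, w=90) cum 185  ← median
  y=7 (Westmoor, w=15) cum 200
  y=12 (Northgate, w=80) cum 280
⇒ y* = 7

(4, 7)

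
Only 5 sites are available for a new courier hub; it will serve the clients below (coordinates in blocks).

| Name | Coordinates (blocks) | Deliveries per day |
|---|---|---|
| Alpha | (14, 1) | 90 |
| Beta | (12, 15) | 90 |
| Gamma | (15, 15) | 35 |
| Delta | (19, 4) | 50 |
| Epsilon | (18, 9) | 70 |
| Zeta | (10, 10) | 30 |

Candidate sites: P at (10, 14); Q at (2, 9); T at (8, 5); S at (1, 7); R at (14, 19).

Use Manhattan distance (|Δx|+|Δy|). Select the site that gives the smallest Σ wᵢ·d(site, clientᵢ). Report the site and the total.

Total weighted distance at each candidate:
  P (10, 14): total = 3990
  Q (2, 9): total = 6395
  T (8, 5): total = 4545
  S (1, 7): total = 6930
  R (14, 19): total = 4705
Minimum is at P with total 3990 blocks.

P, total 3990 blocks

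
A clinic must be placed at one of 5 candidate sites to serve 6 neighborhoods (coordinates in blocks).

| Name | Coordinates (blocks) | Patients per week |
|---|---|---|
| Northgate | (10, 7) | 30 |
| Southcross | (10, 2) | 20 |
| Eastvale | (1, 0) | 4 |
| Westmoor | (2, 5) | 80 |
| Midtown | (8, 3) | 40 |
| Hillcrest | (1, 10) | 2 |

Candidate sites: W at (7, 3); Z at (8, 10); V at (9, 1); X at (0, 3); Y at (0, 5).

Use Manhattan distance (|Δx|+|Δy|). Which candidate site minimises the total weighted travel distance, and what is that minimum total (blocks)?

W, total 952 blocks

Total weighted distance at each candidate:
  W (7, 3): total = 952
  Z (8, 10): total = 1592
  V (9, 1): total = 1320
  X (0, 3): total = 1312
  Y (0, 5): total = 1216
Minimum is at W with total 952 blocks.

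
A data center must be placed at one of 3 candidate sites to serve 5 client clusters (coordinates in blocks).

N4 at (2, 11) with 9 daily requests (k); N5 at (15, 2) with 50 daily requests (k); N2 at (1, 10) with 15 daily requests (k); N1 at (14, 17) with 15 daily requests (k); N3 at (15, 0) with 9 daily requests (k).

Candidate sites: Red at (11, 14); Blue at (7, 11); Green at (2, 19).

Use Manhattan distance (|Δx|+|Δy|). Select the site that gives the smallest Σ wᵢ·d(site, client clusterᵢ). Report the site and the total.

Blue, total 1366 blocks

Total weighted distance at each candidate:
  Red (11, 14): total = 1370
  Blue (7, 11): total = 1366
  Green (2, 19): total = 2220
Minimum is at Blue with total 1366 blocks.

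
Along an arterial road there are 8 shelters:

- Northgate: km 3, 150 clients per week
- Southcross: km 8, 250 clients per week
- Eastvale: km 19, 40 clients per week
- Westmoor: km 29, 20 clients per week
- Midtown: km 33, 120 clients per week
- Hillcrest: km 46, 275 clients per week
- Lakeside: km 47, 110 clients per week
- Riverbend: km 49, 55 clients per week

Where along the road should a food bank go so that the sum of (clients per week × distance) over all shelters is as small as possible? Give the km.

For a sum of weighted absolute distances on a line, the optimum is the weighted median (not the mean). Total weight W = 1020; half-weight = 510.
Sort by position and accumulate weight:
  km 3 (Northgate, w=150) → cum 150
  km 8 (Southcross, w=250) → cum 400
  km 19 (Eastvale, w=40) → cum 440
  km 29 (Westmoor, w=20) → cum 460
  km 33 (Midtown, w=120) → cum 580  ≥ 510 → median here
  km 46 (Hillcrest, w=275) → cum 855
  km 47 (Lakeside, w=110) → cum 965
  km 49 (Riverbend, w=55) → cum 1020
Optimal location: km 33.

x = 33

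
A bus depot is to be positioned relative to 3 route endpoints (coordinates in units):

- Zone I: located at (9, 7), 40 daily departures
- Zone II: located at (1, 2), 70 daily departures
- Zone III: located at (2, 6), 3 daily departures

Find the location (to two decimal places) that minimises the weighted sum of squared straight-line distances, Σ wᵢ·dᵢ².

(3.86, 3.88)

The minimiser of Σwᵢ‖p−pᵢ‖² is the weighted centroid p* = (Σwᵢpᵢ)/(Σwᵢ).
Σwᵢ = 113.
Σwᵢxᵢ = 40·9 + 70·1 + 3·2 = 436.
Σwᵢyᵢ = 40·7 + 70·2 + 3·6 = 438.
x* = 436/113 = 3.86, y* = 438/113 = 3.88.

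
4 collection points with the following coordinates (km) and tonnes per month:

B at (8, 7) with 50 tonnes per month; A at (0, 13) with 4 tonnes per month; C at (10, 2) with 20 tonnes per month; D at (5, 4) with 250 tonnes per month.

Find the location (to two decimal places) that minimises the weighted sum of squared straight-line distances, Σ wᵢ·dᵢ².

(5.71, 4.45)

The minimiser of Σwᵢ‖p−pᵢ‖² is the weighted centroid p* = (Σwᵢpᵢ)/(Σwᵢ).
Σwᵢ = 324.
Σwᵢxᵢ = 50·8 + 4·0 + 20·10 + 250·5 = 1850.
Σwᵢyᵢ = 50·7 + 4·13 + 20·2 + 250·4 = 1442.
x* = 1850/324 = 5.71, y* = 1442/324 = 4.45.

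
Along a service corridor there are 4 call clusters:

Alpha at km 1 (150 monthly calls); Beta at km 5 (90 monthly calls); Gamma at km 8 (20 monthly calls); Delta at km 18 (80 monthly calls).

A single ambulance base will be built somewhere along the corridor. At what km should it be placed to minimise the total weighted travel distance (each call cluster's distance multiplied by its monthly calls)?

x = 5

For a sum of weighted absolute distances on a line, the optimum is the weighted median (not the mean). Total weight W = 340; half-weight = 170.
Sort by position and accumulate weight:
  km 1 (Alpha, w=150) → cum 150
  km 5 (Beta, w=90) → cum 240  ≥ 170 → median here
  km 8 (Gamma, w=20) → cum 260
  km 18 (Delta, w=80) → cum 340
Optimal location: km 5.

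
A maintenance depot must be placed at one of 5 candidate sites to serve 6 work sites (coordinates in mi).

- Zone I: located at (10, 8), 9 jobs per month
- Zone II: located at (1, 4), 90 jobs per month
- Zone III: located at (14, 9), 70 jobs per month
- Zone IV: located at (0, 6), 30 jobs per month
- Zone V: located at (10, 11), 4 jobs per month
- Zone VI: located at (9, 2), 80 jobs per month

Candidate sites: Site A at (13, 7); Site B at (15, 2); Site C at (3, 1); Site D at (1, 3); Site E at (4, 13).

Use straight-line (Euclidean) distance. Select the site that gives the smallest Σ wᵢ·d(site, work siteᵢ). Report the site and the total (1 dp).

Total weighted distance at each candidate:
  Site A (13, 7): total = 2221.6
  Site B (15, 2): total = 2825.0
  Site C (3, 1): total = 2076.1
  Site D (1, 3): total = 1972.9
  Site E (4, 13): total = 2911.8
Minimum is at Site D with total 1972.9 mi.

Site D, total 1972.9 mi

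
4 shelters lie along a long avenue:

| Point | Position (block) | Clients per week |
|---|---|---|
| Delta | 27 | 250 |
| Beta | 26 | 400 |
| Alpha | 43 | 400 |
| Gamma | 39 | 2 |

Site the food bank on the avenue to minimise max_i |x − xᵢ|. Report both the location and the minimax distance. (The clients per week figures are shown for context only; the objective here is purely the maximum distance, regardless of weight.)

location 34.5, max distance 8.5

The 1-center on a line is the midpoint of the two extreme points: leftmost at 26, rightmost at 43.
Optimal location = (26 + 43)/2 = 34.5; maximum distance = (43 − 26)/2 = 8.5.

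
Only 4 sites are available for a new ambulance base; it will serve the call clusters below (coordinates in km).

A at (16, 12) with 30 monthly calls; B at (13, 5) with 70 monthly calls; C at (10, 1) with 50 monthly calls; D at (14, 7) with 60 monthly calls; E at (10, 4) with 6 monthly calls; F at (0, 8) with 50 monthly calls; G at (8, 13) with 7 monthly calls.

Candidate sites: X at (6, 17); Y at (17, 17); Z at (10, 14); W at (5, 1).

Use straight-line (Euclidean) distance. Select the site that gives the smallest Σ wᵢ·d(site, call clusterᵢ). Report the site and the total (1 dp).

Total weighted distance at each candidate:
  X (6, 17): total = 3554.6
  Y (17, 17): total = 3657.3
  Z (10, 14): total = 2646.3
  W (5, 1): total = 2543.5
Minimum is at W with total 2543.5 km.

W, total 2543.5 km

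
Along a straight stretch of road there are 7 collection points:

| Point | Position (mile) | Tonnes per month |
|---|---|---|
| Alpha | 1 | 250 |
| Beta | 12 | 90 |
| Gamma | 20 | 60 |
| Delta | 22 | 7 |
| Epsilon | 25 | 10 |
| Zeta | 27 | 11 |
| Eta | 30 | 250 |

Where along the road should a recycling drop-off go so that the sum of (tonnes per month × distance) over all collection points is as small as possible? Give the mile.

For a sum of weighted absolute distances on a line, the optimum is the weighted median (not the mean). Total weight W = 678; half-weight = 339.
Sort by position and accumulate weight:
  mile 1 (Alpha, w=250) → cum 250
  mile 12 (Beta, w=90) → cum 340  ≥ 339 → median here
  mile 20 (Gamma, w=60) → cum 400
  mile 22 (Delta, w=7) → cum 407
  mile 25 (Epsilon, w=10) → cum 417
  mile 27 (Zeta, w=11) → cum 428
  mile 30 (Eta, w=250) → cum 678
Optimal location: mile 12.

x = 12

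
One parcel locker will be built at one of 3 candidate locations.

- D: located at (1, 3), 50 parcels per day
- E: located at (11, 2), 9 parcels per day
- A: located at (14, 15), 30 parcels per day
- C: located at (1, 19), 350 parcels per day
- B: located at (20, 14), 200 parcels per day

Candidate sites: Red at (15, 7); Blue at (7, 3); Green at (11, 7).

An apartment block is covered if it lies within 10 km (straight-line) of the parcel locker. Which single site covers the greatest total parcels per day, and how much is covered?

Coverage radius r = 10 km; a point is covered iff (Δx)²+(Δy)² ≤ 10² = 100.
  Red (15, 7): covers {E, A, B} → 239
  Blue (7, 3): covers {D, E} → 59
  Green (11, 7): covers {E, A} → 39
Maximum coverage at Red: 239 parcels per day.

Red, covering 239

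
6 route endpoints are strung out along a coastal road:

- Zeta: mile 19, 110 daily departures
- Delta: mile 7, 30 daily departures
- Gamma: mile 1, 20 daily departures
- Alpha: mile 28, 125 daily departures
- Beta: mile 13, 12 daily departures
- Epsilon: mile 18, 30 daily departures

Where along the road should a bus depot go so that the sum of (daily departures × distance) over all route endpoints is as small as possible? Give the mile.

For a sum of weighted absolute distances on a line, the optimum is the weighted median (not the mean). Total weight W = 327; half-weight = 163.5.
Sort by position and accumulate weight:
  mile 1 (Gamma, w=20) → cum 20
  mile 7 (Delta, w=30) → cum 50
  mile 13 (Beta, w=12) → cum 62
  mile 18 (Epsilon, w=30) → cum 92
  mile 19 (Zeta, w=110) → cum 202  ≥ 163.5 → median here
  mile 28 (Alpha, w=125) → cum 327
Optimal location: mile 19.

x = 19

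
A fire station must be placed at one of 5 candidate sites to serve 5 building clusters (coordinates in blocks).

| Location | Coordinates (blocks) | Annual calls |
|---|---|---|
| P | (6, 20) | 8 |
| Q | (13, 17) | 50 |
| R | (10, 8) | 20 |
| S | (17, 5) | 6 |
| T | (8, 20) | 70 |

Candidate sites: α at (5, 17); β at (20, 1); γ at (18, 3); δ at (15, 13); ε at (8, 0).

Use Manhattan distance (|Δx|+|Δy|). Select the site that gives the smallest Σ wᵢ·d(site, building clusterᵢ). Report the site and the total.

Total weighted distance at each candidate:
  α (5, 17): total = 1276
  β (20, 1): total = 3966
  γ (18, 3): total = 3350
  δ (15, 13): total = 1668
  ε (8, 0): total = 2960
Minimum is at α with total 1276 blocks.

α, total 1276 blocks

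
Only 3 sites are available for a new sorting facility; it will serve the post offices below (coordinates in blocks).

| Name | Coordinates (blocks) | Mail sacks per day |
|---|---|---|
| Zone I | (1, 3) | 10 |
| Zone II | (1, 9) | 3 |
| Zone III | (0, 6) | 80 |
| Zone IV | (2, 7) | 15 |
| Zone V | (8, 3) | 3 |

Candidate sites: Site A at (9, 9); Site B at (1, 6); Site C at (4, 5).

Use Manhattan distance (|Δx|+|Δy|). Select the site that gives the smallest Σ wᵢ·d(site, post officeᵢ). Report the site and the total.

Site B, total 179 blocks

Total weighted distance at each candidate:
  Site A (9, 9): total = 1280
  Site B (1, 6): total = 179
  Site C (4, 5): total = 549
Minimum is at Site B with total 179 blocks.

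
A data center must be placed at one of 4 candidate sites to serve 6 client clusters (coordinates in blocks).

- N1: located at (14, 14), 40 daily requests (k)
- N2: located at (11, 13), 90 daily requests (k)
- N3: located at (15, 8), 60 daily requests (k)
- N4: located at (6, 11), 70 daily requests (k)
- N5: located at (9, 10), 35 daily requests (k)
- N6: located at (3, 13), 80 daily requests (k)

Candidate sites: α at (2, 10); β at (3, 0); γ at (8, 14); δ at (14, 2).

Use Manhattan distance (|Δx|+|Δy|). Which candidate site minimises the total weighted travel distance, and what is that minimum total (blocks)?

Total weighted distance at each candidate:
  α (2, 10): total = 3535
  β (3, 0): total = 6670
  γ (8, 14): total = 2385
  δ (14, 2): total = 5565
Minimum is at γ with total 2385 blocks.

γ, total 2385 blocks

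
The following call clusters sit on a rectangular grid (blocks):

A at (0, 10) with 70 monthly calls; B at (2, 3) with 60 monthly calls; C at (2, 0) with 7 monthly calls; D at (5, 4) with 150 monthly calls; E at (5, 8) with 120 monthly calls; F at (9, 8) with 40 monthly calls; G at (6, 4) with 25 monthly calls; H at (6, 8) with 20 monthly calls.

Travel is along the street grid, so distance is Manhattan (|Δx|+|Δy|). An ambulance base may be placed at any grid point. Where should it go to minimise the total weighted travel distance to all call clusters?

(5, 8)

Manhattan distance separates: Σwᵢ(|x−xᵢ|+|y−yᵢ|) = Σwᵢ|x−xᵢ| + Σwᵢ|y−yᵢ|, so x and y are optimised independently as 1-D weighted medians.
Total weight W = 492; half = 246.
x-coordinate, sorted with cumulative weight:
  x=0 (A, w=70) cum 70
  x=2 (B, w=60) cum 130
  x=2 (C, w=7) cum 137
  x=5 (D, w=150) cum 287  ← median
  x=5 (E, w=120) cum 407
  x=6 (G, w=25) cum 432
  x=6 (H, w=20) cum 452
  x=9 (F, w=40) cum 492
⇒ x* = 5
y-coordinate, sorted with cumulative weight:
  y=0 (C, w=7) cum 7
  y=3 (B, w=60) cum 67
  y=4 (D, w=150) cum 217
  y=4 (G, w=25) cum 242
  y=8 (E, w=120) cum 362  ← median
  y=8 (F, w=40) cum 402
  y=8 (H, w=20) cum 422
  y=10 (A, w=70) cum 492
⇒ y* = 8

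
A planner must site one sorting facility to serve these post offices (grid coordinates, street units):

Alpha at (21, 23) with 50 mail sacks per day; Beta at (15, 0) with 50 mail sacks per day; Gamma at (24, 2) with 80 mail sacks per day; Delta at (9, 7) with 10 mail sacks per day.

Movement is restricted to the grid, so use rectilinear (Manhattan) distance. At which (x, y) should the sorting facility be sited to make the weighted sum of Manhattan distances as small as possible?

Manhattan distance separates: Σwᵢ(|x−xᵢ|+|y−yᵢ|) = Σwᵢ|x−xᵢ| + Σwᵢ|y−yᵢ|, so x and y are optimised independently as 1-D weighted medians.
Total weight W = 190; half = 95.
x-coordinate, sorted with cumulative weight:
  x=9 (Delta, w=10) cum 10
  x=15 (Beta, w=50) cum 60
  x=21 (Alpha, w=50) cum 110  ← median
  x=24 (Gamma, w=80) cum 190
⇒ x* = 21
y-coordinate, sorted with cumulative weight:
  y=0 (Beta, w=50) cum 50
  y=2 (Gamma, w=80) cum 130  ← median
  y=7 (Delta, w=10) cum 140
  y=23 (Alpha, w=50) cum 190
⇒ y* = 2

(21, 2)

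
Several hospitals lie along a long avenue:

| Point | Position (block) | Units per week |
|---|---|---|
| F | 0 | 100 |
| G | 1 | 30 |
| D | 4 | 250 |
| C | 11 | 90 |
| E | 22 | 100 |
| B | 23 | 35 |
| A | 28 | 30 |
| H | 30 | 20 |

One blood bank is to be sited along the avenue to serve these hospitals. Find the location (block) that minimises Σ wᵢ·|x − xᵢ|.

x = 4

For a sum of weighted absolute distances on a line, the optimum is the weighted median (not the mean). Total weight W = 655; half-weight = 327.5.
Sort by position and accumulate weight:
  block 0 (F, w=100) → cum 100
  block 1 (G, w=30) → cum 130
  block 4 (D, w=250) → cum 380  ≥ 327.5 → median here
  block 11 (C, w=90) → cum 470
  block 22 (E, w=100) → cum 570
  block 23 (B, w=35) → cum 605
  block 28 (A, w=30) → cum 635
  block 30 (H, w=20) → cum 655
Optimal location: block 4.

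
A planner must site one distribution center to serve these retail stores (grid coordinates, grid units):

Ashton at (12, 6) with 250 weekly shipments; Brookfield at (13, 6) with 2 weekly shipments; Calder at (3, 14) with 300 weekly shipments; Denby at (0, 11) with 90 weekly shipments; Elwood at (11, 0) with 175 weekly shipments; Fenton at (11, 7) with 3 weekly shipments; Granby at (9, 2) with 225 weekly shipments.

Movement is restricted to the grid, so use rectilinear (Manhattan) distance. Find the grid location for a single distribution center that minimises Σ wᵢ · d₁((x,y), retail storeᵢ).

Manhattan distance separates: Σwᵢ(|x−xᵢ|+|y−yᵢ|) = Σwᵢ|x−xᵢ| + Σwᵢ|y−yᵢ|, so x and y are optimised independently as 1-D weighted medians.
Total weight W = 1045; half = 522.5.
x-coordinate, sorted with cumulative weight:
  x=0 (Denby, w=90) cum 90
  x=3 (Calder, w=300) cum 390
  x=9 (Granby, w=225) cum 615  ← median
  x=11 (Elwood, w=175) cum 790
  x=11 (Fenton, w=3) cum 793
  x=12 (Ashton, w=250) cum 1043
  x=13 (Brookfield, w=2) cum 1045
⇒ x* = 9
y-coordinate, sorted with cumulative weight:
  y=0 (Elwood, w=175) cum 175
  y=2 (Granby, w=225) cum 400
  y=6 (Ashton, w=250) cum 650  ← median
  y=6 (Brookfield, w=2) cum 652
  y=7 (Fenton, w=3) cum 655
  y=11 (Denby, w=90) cum 745
  y=14 (Calder, w=300) cum 1045
⇒ y* = 6

(9, 6)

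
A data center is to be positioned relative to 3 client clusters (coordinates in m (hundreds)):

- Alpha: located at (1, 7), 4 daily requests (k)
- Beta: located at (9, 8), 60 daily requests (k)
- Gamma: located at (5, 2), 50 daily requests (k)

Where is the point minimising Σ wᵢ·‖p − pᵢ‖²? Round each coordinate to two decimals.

The minimiser of Σwᵢ‖p−pᵢ‖² is the weighted centroid p* = (Σwᵢpᵢ)/(Σwᵢ).
Σwᵢ = 114.
Σwᵢxᵢ = 4·1 + 60·9 + 50·5 = 794.
Σwᵢyᵢ = 4·7 + 60·8 + 50·2 = 608.
x* = 794/114 = 6.96, y* = 608/114 = 5.33.

(6.96, 5.33)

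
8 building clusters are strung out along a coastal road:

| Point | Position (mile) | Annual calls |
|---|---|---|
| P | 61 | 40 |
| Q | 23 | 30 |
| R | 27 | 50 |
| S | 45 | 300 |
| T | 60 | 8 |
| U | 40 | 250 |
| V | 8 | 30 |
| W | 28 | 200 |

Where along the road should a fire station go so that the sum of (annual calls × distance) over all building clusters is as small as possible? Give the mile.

x = 40

For a sum of weighted absolute distances on a line, the optimum is the weighted median (not the mean). Total weight W = 908; half-weight = 454.
Sort by position and accumulate weight:
  mile 8 (V, w=30) → cum 30
  mile 23 (Q, w=30) → cum 60
  mile 27 (R, w=50) → cum 110
  mile 28 (W, w=200) → cum 310
  mile 40 (U, w=250) → cum 560  ≥ 454 → median here
  mile 45 (S, w=300) → cum 860
  mile 60 (T, w=8) → cum 868
  mile 61 (P, w=40) → cum 908
Optimal location: mile 40.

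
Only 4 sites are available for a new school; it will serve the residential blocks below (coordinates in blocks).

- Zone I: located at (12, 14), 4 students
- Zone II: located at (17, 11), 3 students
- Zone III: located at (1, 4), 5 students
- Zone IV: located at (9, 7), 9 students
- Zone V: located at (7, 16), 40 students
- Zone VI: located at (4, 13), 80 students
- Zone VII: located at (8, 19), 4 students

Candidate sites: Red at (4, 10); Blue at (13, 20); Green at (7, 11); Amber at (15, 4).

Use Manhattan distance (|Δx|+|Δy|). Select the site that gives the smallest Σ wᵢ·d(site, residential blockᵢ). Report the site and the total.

Total weighted distance at each candidate:
  Red (4, 10): total = 859
  Blue (13, 20): total = 2064
  Green (7, 11): total = 817
  Amber (15, 4): total = 2718
Minimum is at Green with total 817 blocks.

Green, total 817 blocks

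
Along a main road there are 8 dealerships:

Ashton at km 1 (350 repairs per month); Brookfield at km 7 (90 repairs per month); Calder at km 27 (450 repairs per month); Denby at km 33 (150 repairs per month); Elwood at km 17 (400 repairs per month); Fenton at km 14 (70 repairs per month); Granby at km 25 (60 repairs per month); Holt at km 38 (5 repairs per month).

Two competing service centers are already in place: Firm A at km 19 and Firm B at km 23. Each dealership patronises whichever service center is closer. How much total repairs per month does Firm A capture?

910

The indifferent point is the midpoint (19+23)/2 = 21; dealerships left of it (closer to Firm A at 19) go to Firm A, those right go to Firm B.
  Ashton at 1 (w=350) → Firm A
  Brookfield at 7 (w=90) → Firm A
  Fenton at 14 (w=70) → Firm A
  Elwood at 17 (w=400) → Firm A
  Granby at 25 (w=60) → Firm B
  Calder at 27 (w=450) → Firm B
  Denby at 33 (w=150) → Firm B
  Holt at 38 (w=5) → Firm B
Firm A captures 910; Firm B captures 665.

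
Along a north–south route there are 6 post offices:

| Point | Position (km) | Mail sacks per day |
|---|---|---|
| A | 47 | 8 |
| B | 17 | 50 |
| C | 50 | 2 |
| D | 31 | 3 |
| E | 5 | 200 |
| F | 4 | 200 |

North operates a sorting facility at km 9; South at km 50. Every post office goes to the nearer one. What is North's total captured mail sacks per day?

450

The indifferent point is the midpoint (9+50)/2 = 29.5; post offices left of it (closer to North at 9) go to North, those right go to South.
  F at 4 (w=200) → North
  E at 5 (w=200) → North
  B at 17 (w=50) → North
  D at 31 (w=3) → South
  A at 47 (w=8) → South
  C at 50 (w=2) → South
North captures 450; South captures 13.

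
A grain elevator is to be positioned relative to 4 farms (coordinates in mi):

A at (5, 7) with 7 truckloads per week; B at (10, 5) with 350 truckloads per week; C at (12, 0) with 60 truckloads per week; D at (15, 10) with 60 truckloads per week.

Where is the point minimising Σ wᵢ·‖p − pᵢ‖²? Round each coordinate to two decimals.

The minimiser of Σwᵢ‖p−pᵢ‖² is the weighted centroid p* = (Σwᵢpᵢ)/(Σwᵢ).
Σwᵢ = 477.
Σwᵢxᵢ = 7·5 + 350·10 + 60·12 + 60·15 = 5155.
Σwᵢyᵢ = 7·7 + 350·5 + 60·0 + 60·10 = 2399.
x* = 5155/477 = 10.81, y* = 2399/477 = 5.03.

(10.81, 5.03)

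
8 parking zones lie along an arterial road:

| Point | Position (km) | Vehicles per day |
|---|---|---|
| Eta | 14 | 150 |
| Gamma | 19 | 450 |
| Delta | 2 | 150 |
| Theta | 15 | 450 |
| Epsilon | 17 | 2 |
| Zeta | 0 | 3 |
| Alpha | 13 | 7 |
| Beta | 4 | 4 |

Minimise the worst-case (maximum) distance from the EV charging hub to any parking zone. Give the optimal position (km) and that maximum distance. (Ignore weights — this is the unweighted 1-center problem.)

location 9.5, max distance 9.5

The 1-center on a line is the midpoint of the two extreme points: leftmost at 0, rightmost at 19.
Optimal location = (0 + 19)/2 = 9.5; maximum distance = (19 − 0)/2 = 9.5.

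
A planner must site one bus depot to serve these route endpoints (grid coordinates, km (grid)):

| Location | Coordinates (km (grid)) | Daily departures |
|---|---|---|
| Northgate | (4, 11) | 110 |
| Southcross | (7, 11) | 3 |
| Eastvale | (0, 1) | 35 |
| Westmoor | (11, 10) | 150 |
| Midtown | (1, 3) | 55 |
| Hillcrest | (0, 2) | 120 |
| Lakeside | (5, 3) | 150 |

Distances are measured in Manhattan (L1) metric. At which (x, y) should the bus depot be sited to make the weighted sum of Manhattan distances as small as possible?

(4, 3)

Manhattan distance separates: Σwᵢ(|x−xᵢ|+|y−yᵢ|) = Σwᵢ|x−xᵢ| + Σwᵢ|y−yᵢ|, so x and y are optimised independently as 1-D weighted medians.
Total weight W = 623; half = 311.5.
x-coordinate, sorted with cumulative weight:
  x=0 (Eastvale, w=35) cum 35
  x=0 (Hillcrest, w=120) cum 155
  x=1 (Midtown, w=55) cum 210
  x=4 (Northgate, w=110) cum 320  ← median
  x=5 (Lakeside, w=150) cum 470
  x=7 (Southcross, w=3) cum 473
  x=11 (Westmoor, w=150) cum 623
⇒ x* = 4
y-coordinate, sorted with cumulative weight:
  y=1 (Eastvale, w=35) cum 35
  y=2 (Hillcrest, w=120) cum 155
  y=3 (Midtown, w=55) cum 210
  y=3 (Lakeside, w=150) cum 360  ← median
  y=10 (Westmoor, w=150) cum 510
  y=11 (Northgate, w=110) cum 620
  y=11 (Southcross, w=3) cum 623
⇒ y* = 3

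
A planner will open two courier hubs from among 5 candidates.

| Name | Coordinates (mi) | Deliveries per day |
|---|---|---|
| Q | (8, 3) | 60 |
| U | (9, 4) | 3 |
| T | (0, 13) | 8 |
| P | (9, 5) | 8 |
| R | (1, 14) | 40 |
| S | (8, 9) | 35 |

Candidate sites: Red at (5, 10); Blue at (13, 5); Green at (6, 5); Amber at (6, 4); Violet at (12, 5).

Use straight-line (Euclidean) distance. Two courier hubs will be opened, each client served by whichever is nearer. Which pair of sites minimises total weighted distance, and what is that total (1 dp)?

Evaluate every pair (each demand assigned to the nearer of the two):
  {Red, Amber}: total = 552.1
  {Red, Green}: total = 586.8
  {Red, Violet}: total = 685.4
  {Red, Blue}: total = 751.1
  {Green, Amber}: total = 815.5
  {Blue, Green}: total = 851.5
  {Green, Violet}: total = 851.5
  {Amber, Violet}: total = 889.4
  {Blue, Amber}: total = 890.7
  {Blue, Violet}: total = 1183.7
Best pair: {Red, Amber} with total 552.1.

{Red, Amber}, total 552.1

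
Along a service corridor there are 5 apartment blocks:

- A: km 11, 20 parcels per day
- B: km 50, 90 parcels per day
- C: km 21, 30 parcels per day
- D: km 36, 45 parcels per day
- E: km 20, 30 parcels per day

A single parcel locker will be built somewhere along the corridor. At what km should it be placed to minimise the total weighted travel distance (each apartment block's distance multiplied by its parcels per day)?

For a sum of weighted absolute distances on a line, the optimum is the weighted median (not the mean). Total weight W = 215; half-weight = 107.5.
Sort by position and accumulate weight:
  km 11 (A, w=20) → cum 20
  km 20 (E, w=30) → cum 50
  km 21 (C, w=30) → cum 80
  km 36 (D, w=45) → cum 125  ≥ 107.5 → median here
  km 50 (B, w=90) → cum 215
Optimal location: km 36.

x = 36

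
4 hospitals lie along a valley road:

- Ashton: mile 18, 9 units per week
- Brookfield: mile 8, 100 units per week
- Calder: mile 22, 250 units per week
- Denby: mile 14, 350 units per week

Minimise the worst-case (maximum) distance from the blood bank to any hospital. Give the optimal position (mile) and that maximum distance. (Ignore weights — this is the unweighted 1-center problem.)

location 15, max distance 7

The 1-center on a line is the midpoint of the two extreme points: leftmost at 8, rightmost at 22.
Optimal location = (8 + 22)/2 = 15; maximum distance = (22 − 8)/2 = 7.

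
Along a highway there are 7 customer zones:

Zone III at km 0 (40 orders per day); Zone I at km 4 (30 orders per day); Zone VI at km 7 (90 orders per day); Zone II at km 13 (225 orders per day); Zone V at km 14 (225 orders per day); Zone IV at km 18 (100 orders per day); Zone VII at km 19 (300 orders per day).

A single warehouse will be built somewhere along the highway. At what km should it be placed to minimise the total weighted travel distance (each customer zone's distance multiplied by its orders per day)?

For a sum of weighted absolute distances on a line, the optimum is the weighted median (not the mean). Total weight W = 1010; half-weight = 505.
Sort by position and accumulate weight:
  km 0 (Zone III, w=40) → cum 40
  km 4 (Zone I, w=30) → cum 70
  km 7 (Zone VI, w=90) → cum 160
  km 13 (Zone II, w=225) → cum 385
  km 14 (Zone V, w=225) → cum 610  ≥ 505 → median here
  km 18 (Zone IV, w=100) → cum 710
  km 19 (Zone VII, w=300) → cum 1010
Optimal location: km 14.

x = 14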